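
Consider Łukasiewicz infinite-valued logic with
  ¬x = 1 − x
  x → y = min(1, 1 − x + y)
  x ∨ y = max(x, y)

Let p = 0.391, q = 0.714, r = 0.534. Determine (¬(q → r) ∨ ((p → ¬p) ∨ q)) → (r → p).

q → r = min(1, 1 − 0.714 + 0.534) = min(1, 0.820) = 0.820
¬(q → r) = 1 − 0.820 = 0.180
¬p = 1 − 0.391 = 0.609
p → ¬p = min(1, 1 − 0.391 + 0.609) = min(1, 1.218) = 1.000
(p → ¬p) ∨ q = max(1.000, 0.714) = 1.000
¬(q → r) ∨ ((p → ¬p) ∨ q) = max(0.180, 1.000) = 1.000
r → p = min(1, 1 − 0.534 + 0.391) = min(1, 0.857) = 0.857
(¬(q → r) ∨ ((p → ¬p) ∨ q)) → (r → p) = min(1, 1 − 1.000 + 0.857) = min(1, 0.857) = 0.857

0.857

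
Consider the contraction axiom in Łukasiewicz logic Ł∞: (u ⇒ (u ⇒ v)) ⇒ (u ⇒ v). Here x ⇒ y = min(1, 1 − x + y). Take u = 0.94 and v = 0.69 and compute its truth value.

u ⇒ v = min(1, 1 − 0.94 + 0.69) = min(1, 0.75) = 0.75
u ⇒ (u ⇒ v) = min(1, 1 − 0.94 + 0.75) = min(1, 0.81) = 0.81
(u ⇒ (u ⇒ v)) ⇒ (u ⇒ v) = min(1, 1 − 0.81 + 0.75) = min(1, 0.94) = 0.94
(The value 0.94 < 1 shows this instance is not satisfied; fails in Ł∞ (the t-norm is not idempotent).)

0.94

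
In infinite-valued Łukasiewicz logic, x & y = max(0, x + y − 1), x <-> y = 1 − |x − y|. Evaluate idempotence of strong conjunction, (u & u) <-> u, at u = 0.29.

0.71

u & u = max(0, 0.29 + 0.29 − 1) = max(0, -0.42) = 0.00
(u & u) <-> u = 1 − |0.00 − 0.29| = 1 − 0.29 = 0.71
(The value 0.71 < 1 shows this instance is not satisfied; fails in Ł∞ since a ⊗ a = max(0, 2a−1) ≠ a in general.)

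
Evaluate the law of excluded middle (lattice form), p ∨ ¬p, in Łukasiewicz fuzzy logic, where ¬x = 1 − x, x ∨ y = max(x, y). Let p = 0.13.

0.87

¬p = 1 − 0.13 = 0.87
p ∨ ¬p = max(0.13, 0.87) = 0.87
(The value 0.87 < 1 shows this instance is not satisfied; not a Ł∞-tautology — its value is max(a, 1−a).)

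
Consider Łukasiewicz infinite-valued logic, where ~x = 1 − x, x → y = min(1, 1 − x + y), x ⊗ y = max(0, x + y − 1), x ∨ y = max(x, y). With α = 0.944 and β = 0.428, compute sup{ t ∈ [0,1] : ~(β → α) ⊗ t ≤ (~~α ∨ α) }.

1.000

β → α = min(1, 1 − 0.428 + 0.944) = min(1, 1.516) = 1.000
~(β → α) = 1 − 1.000 = 0.000
So the left factor is ~(β → α) = 0.000.
~α = 1 − 0.944 = 0.056
~~α = 1 − 0.056 = 0.944
~~α ∨ α = max(0.944, 0.944) = 0.944
So the right-hand bound is ~~α ∨ α = 0.944.
The residuum of the Łukasiewicz t-norm gives the supremum: min(1, 1 − 0.000 + 0.944).
1 − 0.000 + 0.944 = 1.944, so t = min(1, 1.944) = 1.000.
Check: 0.000 ⊗ 1.000 = max(0, 0.000) = 0.000 ≤ 0.944.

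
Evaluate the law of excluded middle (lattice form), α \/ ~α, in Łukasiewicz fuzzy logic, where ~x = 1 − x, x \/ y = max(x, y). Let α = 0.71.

~α = 1 − 0.71 = 0.29
α \/ ~α = max(0.71, 0.29) = 0.71
(The value 0.71 < 1 shows this instance is not satisfied; not a Ł∞-tautology — its value is max(a, 1−a).)

0.71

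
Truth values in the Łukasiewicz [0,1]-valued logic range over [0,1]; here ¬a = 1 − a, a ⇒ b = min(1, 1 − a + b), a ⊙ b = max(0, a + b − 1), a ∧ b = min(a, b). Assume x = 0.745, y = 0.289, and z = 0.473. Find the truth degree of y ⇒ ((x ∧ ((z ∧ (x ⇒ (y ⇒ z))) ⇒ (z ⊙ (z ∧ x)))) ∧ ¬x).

0.966

y ⇒ z = min(1, 1 − 0.289 + 0.473) = min(1, 1.184) = 1.000
x ⇒ (y ⇒ z) = min(1, 1 − 0.745 + 1.000) = min(1, 1.255) = 1.000
z ∧ (x ⇒ (y ⇒ z)) = min(0.473, 1.000) = 0.473
z ∧ x = min(0.473, 0.745) = 0.473
z ⊙ (z ∧ x) = max(0, 0.473 + 0.473 − 1) = max(0, -0.054) = 0.000
(z ∧ (x ⇒ (y ⇒ z))) ⇒ (z ⊙ (z ∧ x)) = min(1, 1 − 0.473 + 0.000) = min(1, 0.527) = 0.527
x ∧ ((z ∧ (x ⇒ (y ⇒ z))) ⇒ (z ⊙ (z ∧ x))) = min(0.745, 0.527) = 0.527
¬x = 1 − 0.745 = 0.255
(x ∧ ((z ∧ (x ⇒ (y ⇒ z))) ⇒ (z ⊙ (z ∧ x)))) ∧ ¬x = min(0.527, 0.255) = 0.255
y ⇒ ((x ∧ ((z ∧ (x ⇒ (y ⇒ z))) ⇒ (z ⊙ (z ∧ x)))) ∧ ¬x) = min(1, 1 − 0.289 + 0.255) = min(1, 0.966) = 0.966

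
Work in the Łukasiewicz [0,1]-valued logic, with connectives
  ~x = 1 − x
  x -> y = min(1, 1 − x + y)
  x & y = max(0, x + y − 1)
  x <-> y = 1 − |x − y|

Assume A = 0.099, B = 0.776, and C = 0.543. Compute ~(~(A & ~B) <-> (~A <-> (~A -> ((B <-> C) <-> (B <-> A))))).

~B = 1 − 0.776 = 0.224
A & ~B = max(0, 0.099 + 0.224 − 1) = max(0, -0.677) = 0.000
~(A & ~B) = 1 − 0.000 = 1.000
~A = 1 − 0.099 = 0.901
B <-> C = 1 − |0.776 − 0.543| = 1 − 0.233 = 0.767
B <-> A = 1 − |0.776 − 0.099| = 1 − 0.677 = 0.323
(B <-> C) <-> (B <-> A) = 1 − |0.767 − 0.323| = 1 − 0.444 = 0.556
~A -> ((B <-> C) <-> (B <-> A)) = min(1, 1 − 0.901 + 0.556) = min(1, 0.655) = 0.655
~A <-> (~A -> ((B <-> C) <-> (B <-> A))) = 1 − |0.901 − 0.655| = 1 − 0.246 = 0.754
~(A & ~B) <-> (~A <-> (~A -> ((B <-> C) <-> (B <-> A)))) = 1 − |1.000 − 0.754| = 1 − 0.246 = 0.754
~(~(A & ~B) <-> (~A <-> (~A -> ((B <-> C) <-> (B <-> A))))) = 1 − 0.754 = 0.246

0.246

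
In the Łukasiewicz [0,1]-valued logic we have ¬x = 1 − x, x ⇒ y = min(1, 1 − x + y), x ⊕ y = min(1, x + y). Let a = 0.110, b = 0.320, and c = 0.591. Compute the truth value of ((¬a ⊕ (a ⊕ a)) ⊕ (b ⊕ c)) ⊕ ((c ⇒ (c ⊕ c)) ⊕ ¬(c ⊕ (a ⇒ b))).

¬a = 1 − 0.110 = 0.890
a ⊕ a = min(1, 0.110 + 0.110) = min(1, 0.220) = 0.220
¬a ⊕ (a ⊕ a) = min(1, 0.890 + 0.220) = min(1, 1.110) = 1.000
b ⊕ c = min(1, 0.320 + 0.591) = min(1, 0.911) = 0.911
(¬a ⊕ (a ⊕ a)) ⊕ (b ⊕ c) = min(1, 1.000 + 0.911) = min(1, 1.911) = 1.000
c ⊕ c = min(1, 0.591 + 0.591) = min(1, 1.182) = 1.000
c ⇒ (c ⊕ c) = min(1, 1 − 0.591 + 1.000) = min(1, 1.409) = 1.000
a ⇒ b = min(1, 1 − 0.110 + 0.320) = min(1, 1.210) = 1.000
c ⊕ (a ⇒ b) = min(1, 0.591 + 1.000) = min(1, 1.591) = 1.000
¬(c ⊕ (a ⇒ b)) = 1 − 1.000 = 0.000
(c ⇒ (c ⊕ c)) ⊕ ¬(c ⊕ (a ⇒ b)) = min(1, 1.000 + 0.000) = min(1, 1.000) = 1.000
((¬a ⊕ (a ⊕ a)) ⊕ (b ⊕ c)) ⊕ ((c ⇒ (c ⊕ c)) ⊕ ¬(c ⊕ (a ⇒ b))) = min(1, 1.000 + 1.000) = min(1, 2.000) = 1.000

1.000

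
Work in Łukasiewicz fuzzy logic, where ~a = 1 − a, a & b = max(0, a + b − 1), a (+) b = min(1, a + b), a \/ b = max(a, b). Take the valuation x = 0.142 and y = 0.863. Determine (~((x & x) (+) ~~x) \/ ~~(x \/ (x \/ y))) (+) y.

1.000

x & x = max(0, 0.142 + 0.142 − 1) = max(0, -0.716) = 0.000
~x = 1 − 0.142 = 0.858
~~x = 1 − 0.858 = 0.142
(x & x) (+) ~~x = min(1, 0.000 + 0.142) = min(1, 0.142) = 0.142
~((x & x) (+) ~~x) = 1 − 0.142 = 0.858
x \/ y = max(0.142, 0.863) = 0.863
x \/ (x \/ y) = max(0.142, 0.863) = 0.863
~(x \/ (x \/ y)) = 1 − 0.863 = 0.137
~~(x \/ (x \/ y)) = 1 − 0.137 = 0.863
~((x & x) (+) ~~x) \/ ~~(x \/ (x \/ y)) = max(0.858, 0.863) = 0.863
(~((x & x) (+) ~~x) \/ ~~(x \/ (x \/ y))) (+) y = min(1, 0.863 + 0.863) = min(1, 1.726) = 1.000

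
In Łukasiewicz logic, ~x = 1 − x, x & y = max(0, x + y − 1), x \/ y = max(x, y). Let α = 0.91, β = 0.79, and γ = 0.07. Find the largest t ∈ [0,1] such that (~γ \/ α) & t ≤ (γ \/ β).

~γ = 1 − 0.07 = 0.93
~γ \/ α = max(0.93, 0.91) = 0.93
So the left factor is ~γ \/ α = 0.93.
γ \/ β = max(0.07, 0.79) = 0.79
So the right-hand bound is γ \/ β = 0.79.
The residuum of the Łukasiewicz t-norm gives the supremum: min(1, 1 − 0.93 + 0.79).
1 − 0.93 + 0.79 = 0.86, so t = min(1, 0.86) = 0.86.
Check: 0.93 & 0.86 = max(0, 0.79) = 0.79 ≤ 0.79.

0.86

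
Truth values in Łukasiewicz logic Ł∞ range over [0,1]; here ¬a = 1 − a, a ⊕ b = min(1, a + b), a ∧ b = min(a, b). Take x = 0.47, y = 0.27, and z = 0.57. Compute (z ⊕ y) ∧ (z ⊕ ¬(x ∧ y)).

0.84

z ⊕ y = min(1, 0.57 + 0.27) = min(1, 0.84) = 0.84
x ∧ y = min(0.47, 0.27) = 0.27
¬(x ∧ y) = 1 − 0.27 = 0.73
z ⊕ ¬(x ∧ y) = min(1, 0.57 + 0.73) = min(1, 1.30) = 1.00
(z ⊕ y) ∧ (z ⊕ ¬(x ∧ y)) = min(0.84, 1.00) = 0.84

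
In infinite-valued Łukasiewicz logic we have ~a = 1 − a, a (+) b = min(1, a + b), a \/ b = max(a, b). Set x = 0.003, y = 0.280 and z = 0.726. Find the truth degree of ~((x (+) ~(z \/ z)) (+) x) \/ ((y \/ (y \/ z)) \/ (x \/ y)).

0.726

z \/ z = max(0.726, 0.726) = 0.726
~(z \/ z) = 1 − 0.726 = 0.274
x (+) ~(z \/ z) = min(1, 0.003 + 0.274) = min(1, 0.277) = 0.277
(x (+) ~(z \/ z)) (+) x = min(1, 0.277 + 0.003) = min(1, 0.280) = 0.280
~((x (+) ~(z \/ z)) (+) x) = 1 − 0.280 = 0.720
y \/ z = max(0.280, 0.726) = 0.726
y \/ (y \/ z) = max(0.280, 0.726) = 0.726
x \/ y = max(0.003, 0.280) = 0.280
(y \/ (y \/ z)) \/ (x \/ y) = max(0.726, 0.280) = 0.726
~((x (+) ~(z \/ z)) (+) x) \/ ((y \/ (y \/ z)) \/ (x \/ y)) = max(0.720, 0.726) = 0.726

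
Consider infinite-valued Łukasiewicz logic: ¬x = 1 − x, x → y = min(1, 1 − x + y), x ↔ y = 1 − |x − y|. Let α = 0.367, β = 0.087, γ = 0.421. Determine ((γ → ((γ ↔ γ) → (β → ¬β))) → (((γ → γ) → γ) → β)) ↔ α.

0.701

γ ↔ γ = 1 − |0.421 − 0.421| = 1 − 0.000 = 1.000
¬β = 1 − 0.087 = 0.913
β → ¬β = min(1, 1 − 0.087 + 0.913) = min(1, 1.826) = 1.000
(γ ↔ γ) → (β → ¬β) = min(1, 1 − 1.000 + 1.000) = min(1, 1.000) = 1.000
γ → ((γ ↔ γ) → (β → ¬β)) = min(1, 1 − 0.421 + 1.000) = min(1, 1.579) = 1.000
γ → γ = min(1, 1 − 0.421 + 0.421) = min(1, 1.000) = 1.000
(γ → γ) → γ = min(1, 1 − 1.000 + 0.421) = min(1, 0.421) = 0.421
((γ → γ) → γ) → β = min(1, 1 − 0.421 + 0.087) = min(1, 0.666) = 0.666
(γ → ((γ ↔ γ) → (β → ¬β))) → (((γ → γ) → γ) → β) = min(1, 1 − 1.000 + 0.666) = min(1, 0.666) = 0.666
((γ → ((γ ↔ γ) → (β → ¬β))) → (((γ → γ) → γ) → β)) ↔ α = 1 − |0.666 − 0.367| = 1 − 0.299 = 0.701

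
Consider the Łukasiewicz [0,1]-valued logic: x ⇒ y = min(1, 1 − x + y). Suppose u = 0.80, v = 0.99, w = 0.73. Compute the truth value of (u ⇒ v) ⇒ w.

u ⇒ v = min(1, 1 − 0.80 + 0.99) = min(1, 1.19) = 1.00
(u ⇒ v) ⇒ w = min(1, 1 − 1.00 + 0.73) = min(1, 0.73) = 0.73

0.73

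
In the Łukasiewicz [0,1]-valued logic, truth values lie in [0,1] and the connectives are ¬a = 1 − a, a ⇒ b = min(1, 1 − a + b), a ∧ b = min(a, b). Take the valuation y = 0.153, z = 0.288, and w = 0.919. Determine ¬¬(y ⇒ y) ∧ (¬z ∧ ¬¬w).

y ⇒ y = min(1, 1 − 0.153 + 0.153) = min(1, 1.000) = 1.000
¬(y ⇒ y) = 1 − 1.000 = 0.000
¬¬(y ⇒ y) = 1 − 0.000 = 1.000
¬z = 1 − 0.288 = 0.712
¬w = 1 − 0.919 = 0.081
¬¬w = 1 − 0.081 = 0.919
¬z ∧ ¬¬w = min(0.712, 0.919) = 0.712
¬¬(y ⇒ y) ∧ (¬z ∧ ¬¬w) = min(1.000, 0.712) = 0.712

0.712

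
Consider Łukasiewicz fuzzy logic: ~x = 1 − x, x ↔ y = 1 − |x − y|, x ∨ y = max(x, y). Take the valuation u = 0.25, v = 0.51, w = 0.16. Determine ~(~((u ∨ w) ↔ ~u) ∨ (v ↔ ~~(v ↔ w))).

u ∨ w = max(0.25, 0.16) = 0.25
~u = 1 − 0.25 = 0.75
(u ∨ w) ↔ ~u = 1 − |0.25 − 0.75| = 1 − 0.50 = 0.50
~((u ∨ w) ↔ ~u) = 1 − 0.50 = 0.50
v ↔ w = 1 − |0.51 − 0.16| = 1 − 0.35 = 0.65
~(v ↔ w) = 1 − 0.65 = 0.35
~~(v ↔ w) = 1 − 0.35 = 0.65
v ↔ ~~(v ↔ w) = 1 − |0.51 − 0.65| = 1 − 0.14 = 0.86
~((u ∨ w) ↔ ~u) ∨ (v ↔ ~~(v ↔ w)) = max(0.50, 0.86) = 0.86
~(~((u ∨ w) ↔ ~u) ∨ (v ↔ ~~(v ↔ w))) = 1 − 0.86 = 0.14

0.14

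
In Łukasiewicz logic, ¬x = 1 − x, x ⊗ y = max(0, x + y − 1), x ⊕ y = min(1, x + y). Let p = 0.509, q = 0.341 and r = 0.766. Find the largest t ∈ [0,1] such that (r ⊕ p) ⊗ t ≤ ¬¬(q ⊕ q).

r ⊕ p = min(1, 0.766 + 0.509) = min(1, 1.275) = 1.000
So the left factor is r ⊕ p = 1.000.
q ⊕ q = min(1, 0.341 + 0.341) = min(1, 0.682) = 0.682
¬(q ⊕ q) = 1 − 0.682 = 0.318
¬¬(q ⊕ q) = 1 − 0.318 = 0.682
So the right-hand bound is ¬¬(q ⊕ q) = 0.682.
The residuum of the Łukasiewicz t-norm gives the supremum: min(1, 1 − 1.000 + 0.682).
1 − 1.000 + 0.682 = 0.682, so t = min(1, 0.682) = 0.682.
Check: 1.000 ⊗ 0.682 = max(0, 0.682) = 0.682 ≤ 0.682.

0.682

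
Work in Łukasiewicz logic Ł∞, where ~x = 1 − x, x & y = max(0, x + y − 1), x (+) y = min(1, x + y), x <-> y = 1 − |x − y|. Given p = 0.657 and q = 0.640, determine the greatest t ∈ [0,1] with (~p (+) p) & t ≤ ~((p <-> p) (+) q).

~p = 1 − 0.657 = 0.343
~p (+) p = min(1, 0.343 + 0.657) = min(1, 1.000) = 1.000
So the left factor is ~p (+) p = 1.000.
p <-> p = 1 − |0.657 − 0.657| = 1 − 0.000 = 1.000
(p <-> p) (+) q = min(1, 1.000 + 0.640) = min(1, 1.640) = 1.000
~((p <-> p) (+) q) = 1 − 1.000 = 0.000
So the right-hand bound is ~((p <-> p) (+) q) = 0.000.
The residuum of the Łukasiewicz t-norm gives the supremum: min(1, 1 − 1.000 + 0.000).
1 − 1.000 + 0.000 = 0.000, so t = min(1, 0.000) = 0.000.
Check: 1.000 & 0.000 = max(0, 0.000) = 0.000 ≤ 0.000.

0.000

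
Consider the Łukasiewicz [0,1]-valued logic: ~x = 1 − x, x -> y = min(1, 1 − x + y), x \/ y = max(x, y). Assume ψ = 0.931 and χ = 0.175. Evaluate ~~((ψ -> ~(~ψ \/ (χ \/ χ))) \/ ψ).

0.931

~ψ = 1 − 0.931 = 0.069
χ \/ χ = max(0.175, 0.175) = 0.175
~ψ \/ (χ \/ χ) = max(0.069, 0.175) = 0.175
~(~ψ \/ (χ \/ χ)) = 1 − 0.175 = 0.825
ψ -> ~(~ψ \/ (χ \/ χ)) = min(1, 1 − 0.931 + 0.825) = min(1, 0.894) = 0.894
(ψ -> ~(~ψ \/ (χ \/ χ))) \/ ψ = max(0.894, 0.931) = 0.931
~((ψ -> ~(~ψ \/ (χ \/ χ))) \/ ψ) = 1 − 0.931 = 0.069
~~((ψ -> ~(~ψ \/ (χ \/ χ))) \/ ψ) = 1 − 0.069 = 0.931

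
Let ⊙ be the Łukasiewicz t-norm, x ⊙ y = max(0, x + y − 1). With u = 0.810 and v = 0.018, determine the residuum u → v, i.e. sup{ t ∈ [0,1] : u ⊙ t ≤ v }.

The residuum of the Łukasiewicz t-norm gives the supremum: min(1, 1 − 0.810 + 0.018).
1 − 0.810 + 0.018 = 0.208, so t = min(1, 0.208) = 0.208.
Check: 0.810 ⊙ 0.208 = max(0, 0.018) = 0.018 ≤ 0.018.

0.208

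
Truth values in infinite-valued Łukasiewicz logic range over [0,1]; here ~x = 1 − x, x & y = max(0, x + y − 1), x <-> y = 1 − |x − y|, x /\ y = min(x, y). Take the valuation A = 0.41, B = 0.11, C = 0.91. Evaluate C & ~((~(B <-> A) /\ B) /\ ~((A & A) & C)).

B <-> A = 1 − |0.11 − 0.41| = 1 − 0.30 = 0.70
~(B <-> A) = 1 − 0.70 = 0.30
~(B <-> A) /\ B = min(0.30, 0.11) = 0.11
A & A = max(0, 0.41 + 0.41 − 1) = max(0, -0.18) = 0.00
(A & A) & C = max(0, 0.00 + 0.91 − 1) = max(0, -0.09) = 0.00
~((A & A) & C) = 1 − 0.00 = 1.00
(~(B <-> A) /\ B) /\ ~((A & A) & C) = min(0.11, 1.00) = 0.11
~((~(B <-> A) /\ B) /\ ~((A & A) & C)) = 1 − 0.11 = 0.89
C & ~((~(B <-> A) /\ B) /\ ~((A & A) & C)) = max(0, 0.91 + 0.89 − 1) = max(0, 0.80) = 0.80

0.80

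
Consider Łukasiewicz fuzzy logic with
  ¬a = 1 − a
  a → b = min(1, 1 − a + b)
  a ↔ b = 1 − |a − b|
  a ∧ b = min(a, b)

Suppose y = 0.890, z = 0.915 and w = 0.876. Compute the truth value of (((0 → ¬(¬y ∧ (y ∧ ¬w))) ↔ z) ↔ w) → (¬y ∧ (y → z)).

0.149

¬y = 1 − 0.890 = 0.110
¬w = 1 − 0.876 = 0.124
y ∧ ¬w = min(0.890, 0.124) = 0.124
¬y ∧ (y ∧ ¬w) = min(0.110, 0.124) = 0.110
¬(¬y ∧ (y ∧ ¬w)) = 1 − 0.110 = 0.890
0 → ¬(¬y ∧ (y ∧ ¬w)) = min(1, 1 − 0.000 + 0.890) = min(1, 1.890) = 1.000
(0 → ¬(¬y ∧ (y ∧ ¬w))) ↔ z = 1 − |1.000 − 0.915| = 1 − 0.085 = 0.915
((0 → ¬(¬y ∧ (y ∧ ¬w))) ↔ z) ↔ w = 1 − |0.915 − 0.876| = 1 − 0.039 = 0.961
y → z = min(1, 1 − 0.890 + 0.915) = min(1, 1.025) = 1.000
¬y ∧ (y → z) = min(0.110, 1.000) = 0.110
(((0 → ¬(¬y ∧ (y ∧ ¬w))) ↔ z) ↔ w) → (¬y ∧ (y → z)) = min(1, 1 − 0.961 + 0.110) = min(1, 0.149) = 0.149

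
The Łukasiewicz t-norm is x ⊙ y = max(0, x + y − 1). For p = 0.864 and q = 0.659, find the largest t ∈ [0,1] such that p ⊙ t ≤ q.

0.795

The residuum of the Łukasiewicz t-norm gives the supremum: min(1, 1 − 0.864 + 0.659).
1 − 0.864 + 0.659 = 0.795, so t = min(1, 0.795) = 0.795.
Check: 0.864 ⊙ 0.795 = max(0, 0.659) = 0.659 ≤ 0.659.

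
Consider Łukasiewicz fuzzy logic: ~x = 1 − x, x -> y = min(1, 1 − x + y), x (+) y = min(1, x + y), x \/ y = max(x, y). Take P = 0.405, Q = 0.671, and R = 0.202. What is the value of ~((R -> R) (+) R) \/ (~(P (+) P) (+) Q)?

0.861

R -> R = min(1, 1 − 0.202 + 0.202) = min(1, 1.000) = 1.000
(R -> R) (+) R = min(1, 1.000 + 0.202) = min(1, 1.202) = 1.000
~((R -> R) (+) R) = 1 − 1.000 = 0.000
P (+) P = min(1, 0.405 + 0.405) = min(1, 0.810) = 0.810
~(P (+) P) = 1 − 0.810 = 0.190
~(P (+) P) (+) Q = min(1, 0.190 + 0.671) = min(1, 0.861) = 0.861
~((R -> R) (+) R) \/ (~(P (+) P) (+) Q) = max(0.000, 0.861) = 0.861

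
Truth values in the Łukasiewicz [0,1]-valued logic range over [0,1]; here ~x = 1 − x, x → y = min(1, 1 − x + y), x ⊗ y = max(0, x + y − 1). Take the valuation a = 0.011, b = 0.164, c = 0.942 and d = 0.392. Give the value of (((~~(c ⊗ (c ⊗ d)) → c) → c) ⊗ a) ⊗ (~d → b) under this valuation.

c ⊗ d = max(0, 0.942 + 0.392 − 1) = max(0, 0.334) = 0.334
c ⊗ (c ⊗ d) = max(0, 0.942 + 0.334 − 1) = max(0, 0.276) = 0.276
~(c ⊗ (c ⊗ d)) = 1 − 0.276 = 0.724
~~(c ⊗ (c ⊗ d)) = 1 − 0.724 = 0.276
~~(c ⊗ (c ⊗ d)) → c = min(1, 1 − 0.276 + 0.942) = min(1, 1.666) = 1.000
(~~(c ⊗ (c ⊗ d)) → c) → c = min(1, 1 − 1.000 + 0.942) = min(1, 0.942) = 0.942
((~~(c ⊗ (c ⊗ d)) → c) → c) ⊗ a = max(0, 0.942 + 0.011 − 1) = max(0, -0.047) = 0.000
~d = 1 − 0.392 = 0.608
~d → b = min(1, 1 − 0.608 + 0.164) = min(1, 0.556) = 0.556
(((~~(c ⊗ (c ⊗ d)) → c) → c) ⊗ a) ⊗ (~d → b) = max(0, 0.000 + 0.556 − 1) = max(0, -0.444) = 0.000

0.000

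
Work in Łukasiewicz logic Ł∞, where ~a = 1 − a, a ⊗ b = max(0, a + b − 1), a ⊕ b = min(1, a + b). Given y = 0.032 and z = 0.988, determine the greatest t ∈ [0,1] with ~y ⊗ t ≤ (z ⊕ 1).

~y = 1 − 0.032 = 0.968
So the left factor is ~y = 0.968.
z ⊕ 1 = min(1, 0.988 + 1.000) = min(1, 1.988) = 1.000
So the right-hand bound is z ⊕ 1 = 1.000.
The residuum of the Łukasiewicz t-norm gives the supremum: min(1, 1 − 0.968 + 1.000).
1 − 0.968 + 1.000 = 1.032, so t = min(1, 1.032) = 1.000.
Check: 0.968 ⊗ 1.000 = max(0, 0.968) = 0.968 ≤ 1.000.

1.000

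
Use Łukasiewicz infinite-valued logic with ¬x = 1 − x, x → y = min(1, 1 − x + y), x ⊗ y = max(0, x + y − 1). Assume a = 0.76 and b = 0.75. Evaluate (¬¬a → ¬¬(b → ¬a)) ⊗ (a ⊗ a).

¬a = 1 − 0.76 = 0.24
¬¬a = 1 − 0.24 = 0.76
b → ¬a = min(1, 1 − 0.75 + 0.24) = min(1, 0.49) = 0.49
¬(b → ¬a) = 1 − 0.49 = 0.51
¬¬(b → ¬a) = 1 − 0.51 = 0.49
¬¬a → ¬¬(b → ¬a) = min(1, 1 − 0.76 + 0.49) = min(1, 0.73) = 0.73
a ⊗ a = max(0, 0.76 + 0.76 − 1) = max(0, 0.52) = 0.52
(¬¬a → ¬¬(b → ¬a)) ⊗ (a ⊗ a) = max(0, 0.73 + 0.52 − 1) = max(0, 0.25) = 0.25

0.25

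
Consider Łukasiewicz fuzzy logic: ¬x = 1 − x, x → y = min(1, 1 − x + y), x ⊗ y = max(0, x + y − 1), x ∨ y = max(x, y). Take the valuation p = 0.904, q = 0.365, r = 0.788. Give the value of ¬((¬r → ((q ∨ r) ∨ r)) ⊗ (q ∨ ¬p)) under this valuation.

¬r = 1 − 0.788 = 0.212
q ∨ r = max(0.365, 0.788) = 0.788
(q ∨ r) ∨ r = max(0.788, 0.788) = 0.788
¬r → ((q ∨ r) ∨ r) = min(1, 1 − 0.212 + 0.788) = min(1, 1.576) = 1.000
¬p = 1 − 0.904 = 0.096
q ∨ ¬p = max(0.365, 0.096) = 0.365
(¬r → ((q ∨ r) ∨ r)) ⊗ (q ∨ ¬p) = max(0, 1.000 + 0.365 − 1) = max(0, 0.365) = 0.365
¬((¬r → ((q ∨ r) ∨ r)) ⊗ (q ∨ ¬p)) = 1 − 0.365 = 0.635

0.635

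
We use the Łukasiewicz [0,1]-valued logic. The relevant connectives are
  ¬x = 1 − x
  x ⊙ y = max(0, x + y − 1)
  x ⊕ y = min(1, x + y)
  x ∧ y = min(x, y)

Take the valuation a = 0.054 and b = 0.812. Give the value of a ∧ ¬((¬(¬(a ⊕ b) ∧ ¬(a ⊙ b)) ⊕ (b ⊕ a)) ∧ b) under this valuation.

0.054

a ⊕ b = min(1, 0.054 + 0.812) = min(1, 0.866) = 0.866
¬(a ⊕ b) = 1 − 0.866 = 0.134
a ⊙ b = max(0, 0.054 + 0.812 − 1) = max(0, -0.134) = 0.000
¬(a ⊙ b) = 1 − 0.000 = 1.000
¬(a ⊕ b) ∧ ¬(a ⊙ b) = min(0.134, 1.000) = 0.134
¬(¬(a ⊕ b) ∧ ¬(a ⊙ b)) = 1 − 0.134 = 0.866
b ⊕ a = min(1, 0.812 + 0.054) = min(1, 0.866) = 0.866
¬(¬(a ⊕ b) ∧ ¬(a ⊙ b)) ⊕ (b ⊕ a) = min(1, 0.866 + 0.866) = min(1, 1.732) = 1.000
(¬(¬(a ⊕ b) ∧ ¬(a ⊙ b)) ⊕ (b ⊕ a)) ∧ b = min(1.000, 0.812) = 0.812
¬((¬(¬(a ⊕ b) ∧ ¬(a ⊙ b)) ⊕ (b ⊕ a)) ∧ b) = 1 − 0.812 = 0.188
a ∧ ¬((¬(¬(a ⊕ b) ∧ ¬(a ⊙ b)) ⊕ (b ⊕ a)) ∧ b) = min(0.054, 0.188) = 0.054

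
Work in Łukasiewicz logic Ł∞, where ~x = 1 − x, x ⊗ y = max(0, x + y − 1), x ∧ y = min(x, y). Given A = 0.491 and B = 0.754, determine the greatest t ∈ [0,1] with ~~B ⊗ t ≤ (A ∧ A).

0.737

~B = 1 − 0.754 = 0.246
~~B = 1 − 0.246 = 0.754
So the left factor is ~~B = 0.754.
A ∧ A = min(0.491, 0.491) = 0.491
So the right-hand bound is A ∧ A = 0.491.
The residuum of the Łukasiewicz t-norm gives the supremum: min(1, 1 − 0.754 + 0.491).
1 − 0.754 + 0.491 = 0.737, so t = min(1, 0.737) = 0.737.
Check: 0.754 ⊗ 0.737 = max(0, 0.491) = 0.491 ≤ 0.491.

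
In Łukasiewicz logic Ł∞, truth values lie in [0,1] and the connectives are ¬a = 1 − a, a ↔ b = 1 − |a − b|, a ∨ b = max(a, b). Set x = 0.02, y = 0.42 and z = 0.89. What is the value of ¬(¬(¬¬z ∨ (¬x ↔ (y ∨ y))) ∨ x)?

0.89

¬z = 1 − 0.89 = 0.11
¬¬z = 1 − 0.11 = 0.89
¬x = 1 − 0.02 = 0.98
y ∨ y = max(0.42, 0.42) = 0.42
¬x ↔ (y ∨ y) = 1 − |0.98 − 0.42| = 1 − 0.56 = 0.44
¬¬z ∨ (¬x ↔ (y ∨ y)) = max(0.89, 0.44) = 0.89
¬(¬¬z ∨ (¬x ↔ (y ∨ y))) = 1 − 0.89 = 0.11
¬(¬¬z ∨ (¬x ↔ (y ∨ y))) ∨ x = max(0.11, 0.02) = 0.11
¬(¬(¬¬z ∨ (¬x ↔ (y ∨ y))) ∨ x) = 1 − 0.11 = 0.89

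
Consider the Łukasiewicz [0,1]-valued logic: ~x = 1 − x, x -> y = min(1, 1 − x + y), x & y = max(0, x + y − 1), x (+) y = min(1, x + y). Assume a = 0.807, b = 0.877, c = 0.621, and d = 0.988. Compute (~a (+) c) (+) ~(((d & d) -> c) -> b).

0.814

~a = 1 − 0.807 = 0.193
~a (+) c = min(1, 0.193 + 0.621) = min(1, 0.814) = 0.814
d & d = max(0, 0.988 + 0.988 − 1) = max(0, 0.976) = 0.976
(d & d) -> c = min(1, 1 − 0.976 + 0.621) = min(1, 0.645) = 0.645
((d & d) -> c) -> b = min(1, 1 − 0.645 + 0.877) = min(1, 1.232) = 1.000
~(((d & d) -> c) -> b) = 1 − 1.000 = 0.000
(~a (+) c) (+) ~(((d & d) -> c) -> b) = min(1, 0.814 + 0.000) = min(1, 0.814) = 0.814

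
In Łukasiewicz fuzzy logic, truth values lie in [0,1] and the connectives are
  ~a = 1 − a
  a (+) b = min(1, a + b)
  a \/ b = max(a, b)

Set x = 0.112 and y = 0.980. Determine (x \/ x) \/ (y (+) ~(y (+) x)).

x \/ x = max(0.112, 0.112) = 0.112
y (+) x = min(1, 0.980 + 0.112) = min(1, 1.092) = 1.000
~(y (+) x) = 1 − 1.000 = 0.000
y (+) ~(y (+) x) = min(1, 0.980 + 0.000) = min(1, 0.980) = 0.980
(x \/ x) \/ (y (+) ~(y (+) x)) = max(0.112, 0.980) = 0.980

0.980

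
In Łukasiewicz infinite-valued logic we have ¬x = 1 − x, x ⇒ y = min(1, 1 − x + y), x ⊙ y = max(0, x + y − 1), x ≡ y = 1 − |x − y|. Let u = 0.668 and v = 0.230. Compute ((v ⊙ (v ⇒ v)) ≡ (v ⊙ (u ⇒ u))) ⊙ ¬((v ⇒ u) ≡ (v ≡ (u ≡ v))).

v ⇒ v = min(1, 1 − 0.230 + 0.230) = min(1, 1.000) = 1.000
v ⊙ (v ⇒ v) = max(0, 0.230 + 1.000 − 1) = max(0, 0.230) = 0.230
u ⇒ u = min(1, 1 − 0.668 + 0.668) = min(1, 1.000) = 1.000
v ⊙ (u ⇒ u) = max(0, 0.230 + 1.000 − 1) = max(0, 0.230) = 0.230
(v ⊙ (v ⇒ v)) ≡ (v ⊙ (u ⇒ u)) = 1 − |0.230 − 0.230| = 1 − 0.000 = 1.000
v ⇒ u = min(1, 1 − 0.230 + 0.668) = min(1, 1.438) = 1.000
u ≡ v = 1 − |0.668 − 0.230| = 1 − 0.438 = 0.562
v ≡ (u ≡ v) = 1 − |0.230 − 0.562| = 1 − 0.332 = 0.668
(v ⇒ u) ≡ (v ≡ (u ≡ v)) = 1 − |1.000 − 0.668| = 1 − 0.332 = 0.668
¬((v ⇒ u) ≡ (v ≡ (u ≡ v))) = 1 − 0.668 = 0.332
((v ⊙ (v ⇒ v)) ≡ (v ⊙ (u ⇒ u))) ⊙ ¬((v ⇒ u) ≡ (v ≡ (u ≡ v))) = max(0, 1.000 + 0.332 − 1) = max(0, 0.332) = 0.332

0.332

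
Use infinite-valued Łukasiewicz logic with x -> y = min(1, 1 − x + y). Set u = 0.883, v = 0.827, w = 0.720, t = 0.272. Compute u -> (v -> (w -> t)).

0.842

w -> t = min(1, 1 − 0.720 + 0.272) = min(1, 0.552) = 0.552
v -> (w -> t) = min(1, 1 − 0.827 + 0.552) = min(1, 0.725) = 0.725
u -> (v -> (w -> t)) = min(1, 1 − 0.883 + 0.725) = min(1, 0.842) = 0.842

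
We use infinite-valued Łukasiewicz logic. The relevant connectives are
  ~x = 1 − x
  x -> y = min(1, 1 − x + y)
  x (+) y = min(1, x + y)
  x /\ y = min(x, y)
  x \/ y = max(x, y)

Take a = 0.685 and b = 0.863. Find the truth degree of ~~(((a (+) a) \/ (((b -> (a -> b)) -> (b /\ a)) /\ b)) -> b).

0.863

a (+) a = min(1, 0.685 + 0.685) = min(1, 1.370) = 1.000
a -> b = min(1, 1 − 0.685 + 0.863) = min(1, 1.178) = 1.000
b -> (a -> b) = min(1, 1 − 0.863 + 1.000) = min(1, 1.137) = 1.000
b /\ a = min(0.863, 0.685) = 0.685
(b -> (a -> b)) -> (b /\ a) = min(1, 1 − 1.000 + 0.685) = min(1, 0.685) = 0.685
((b -> (a -> b)) -> (b /\ a)) /\ b = min(0.685, 0.863) = 0.685
(a (+) a) \/ (((b -> (a -> b)) -> (b /\ a)) /\ b) = max(1.000, 0.685) = 1.000
((a (+) a) \/ (((b -> (a -> b)) -> (b /\ a)) /\ b)) -> b = min(1, 1 − 1.000 + 0.863) = min(1, 0.863) = 0.863
~(((a (+) a) \/ (((b -> (a -> b)) -> (b /\ a)) /\ b)) -> b) = 1 − 0.863 = 0.137
~~(((a (+) a) \/ (((b -> (a -> b)) -> (b /\ a)) /\ b)) -> b) = 1 − 0.137 = 0.863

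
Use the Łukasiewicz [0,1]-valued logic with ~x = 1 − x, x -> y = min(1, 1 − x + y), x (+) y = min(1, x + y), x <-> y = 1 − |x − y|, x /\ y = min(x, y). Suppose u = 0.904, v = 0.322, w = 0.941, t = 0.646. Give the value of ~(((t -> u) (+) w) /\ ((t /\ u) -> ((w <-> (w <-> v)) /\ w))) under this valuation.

t -> u = min(1, 1 − 0.646 + 0.904) = min(1, 1.258) = 1.000
(t -> u) (+) w = min(1, 1.000 + 0.941) = min(1, 1.941) = 1.000
t /\ u = min(0.646, 0.904) = 0.646
w <-> v = 1 − |0.941 − 0.322| = 1 − 0.619 = 0.381
w <-> (w <-> v) = 1 − |0.941 − 0.381| = 1 − 0.560 = 0.440
(w <-> (w <-> v)) /\ w = min(0.440, 0.941) = 0.440
(t /\ u) -> ((w <-> (w <-> v)) /\ w) = min(1, 1 − 0.646 + 0.440) = min(1, 0.794) = 0.794
((t -> u) (+) w) /\ ((t /\ u) -> ((w <-> (w <-> v)) /\ w)) = min(1.000, 0.794) = 0.794
~(((t -> u) (+) w) /\ ((t /\ u) -> ((w <-> (w <-> v)) /\ w))) = 1 − 0.794 = 0.206

0.206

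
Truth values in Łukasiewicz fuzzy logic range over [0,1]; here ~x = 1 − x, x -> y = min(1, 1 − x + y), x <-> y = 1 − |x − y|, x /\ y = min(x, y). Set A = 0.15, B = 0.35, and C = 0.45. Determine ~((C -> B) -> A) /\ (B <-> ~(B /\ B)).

0.70

C -> B = min(1, 1 − 0.45 + 0.35) = min(1, 0.90) = 0.90
(C -> B) -> A = min(1, 1 − 0.90 + 0.15) = min(1, 0.25) = 0.25
~((C -> B) -> A) = 1 − 0.25 = 0.75
B /\ B = min(0.35, 0.35) = 0.35
~(B /\ B) = 1 − 0.35 = 0.65
B <-> ~(B /\ B) = 1 − |0.35 − 0.65| = 1 − 0.30 = 0.70
~((C -> B) -> A) /\ (B <-> ~(B /\ B)) = min(0.75, 0.70) = 0.70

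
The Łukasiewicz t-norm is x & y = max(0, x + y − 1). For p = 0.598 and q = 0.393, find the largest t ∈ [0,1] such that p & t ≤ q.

The residuum of the Łukasiewicz t-norm gives the supremum: min(1, 1 − 0.598 + 0.393).
1 − 0.598 + 0.393 = 0.795, so t = min(1, 0.795) = 0.795.
Check: 0.598 & 0.795 = max(0, 0.393) = 0.393 ≤ 0.393.

0.795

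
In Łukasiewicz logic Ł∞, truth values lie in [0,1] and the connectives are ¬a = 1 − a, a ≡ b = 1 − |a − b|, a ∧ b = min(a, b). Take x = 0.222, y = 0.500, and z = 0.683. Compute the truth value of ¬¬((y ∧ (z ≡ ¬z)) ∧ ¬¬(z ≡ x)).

¬z = 1 − 0.683 = 0.317
z ≡ ¬z = 1 − |0.683 − 0.317| = 1 − 0.366 = 0.634
y ∧ (z ≡ ¬z) = min(0.500, 0.634) = 0.500
z ≡ x = 1 − |0.683 − 0.222| = 1 − 0.461 = 0.539
¬(z ≡ x) = 1 − 0.539 = 0.461
¬¬(z ≡ x) = 1 − 0.461 = 0.539
(y ∧ (z ≡ ¬z)) ∧ ¬¬(z ≡ x) = min(0.500, 0.539) = 0.500
¬((y ∧ (z ≡ ¬z)) ∧ ¬¬(z ≡ x)) = 1 − 0.500 = 0.500
¬¬((y ∧ (z ≡ ¬z)) ∧ ¬¬(z ≡ x)) = 1 − 0.500 = 0.500

0.500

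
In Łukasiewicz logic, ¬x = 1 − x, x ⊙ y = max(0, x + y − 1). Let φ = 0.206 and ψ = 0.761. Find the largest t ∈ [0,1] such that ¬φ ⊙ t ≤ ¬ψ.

¬φ = 1 − 0.206 = 0.794
So the left factor is ¬φ = 0.794.
¬ψ = 1 − 0.761 = 0.239
So the right-hand bound is ¬ψ = 0.239.
The residuum of the Łukasiewicz t-norm gives the supremum: min(1, 1 − 0.794 + 0.239).
1 − 0.794 + 0.239 = 0.445, so t = min(1, 0.445) = 0.445.
Check: 0.794 ⊙ 0.445 = max(0, 0.239) = 0.239 ≤ 0.239.

0.445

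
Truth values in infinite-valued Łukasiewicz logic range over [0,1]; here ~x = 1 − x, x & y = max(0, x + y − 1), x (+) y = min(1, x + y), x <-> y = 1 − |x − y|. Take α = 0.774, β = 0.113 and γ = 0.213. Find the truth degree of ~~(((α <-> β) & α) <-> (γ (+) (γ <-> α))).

0.461

α <-> β = 1 − |0.774 − 0.113| = 1 − 0.661 = 0.339
(α <-> β) & α = max(0, 0.339 + 0.774 − 1) = max(0, 0.113) = 0.113
γ <-> α = 1 − |0.213 − 0.774| = 1 − 0.561 = 0.439
γ (+) (γ <-> α) = min(1, 0.213 + 0.439) = min(1, 0.652) = 0.652
((α <-> β) & α) <-> (γ (+) (γ <-> α)) = 1 − |0.113 − 0.652| = 1 − 0.539 = 0.461
~(((α <-> β) & α) <-> (γ (+) (γ <-> α))) = 1 − 0.461 = 0.539
~~(((α <-> β) & α) <-> (γ (+) (γ <-> α))) = 1 − 0.539 = 0.461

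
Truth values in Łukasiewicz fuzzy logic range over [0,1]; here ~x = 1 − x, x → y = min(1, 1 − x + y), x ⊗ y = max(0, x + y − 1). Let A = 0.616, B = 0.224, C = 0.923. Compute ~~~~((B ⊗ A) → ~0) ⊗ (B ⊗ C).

B ⊗ A = max(0, 0.224 + 0.616 − 1) = max(0, -0.160) = 0.000
~0 = 1 − 0.000 = 1.000
(B ⊗ A) → ~0 = min(1, 1 − 0.000 + 1.000) = min(1, 2.000) = 1.000
~((B ⊗ A) → ~0) = 1 − 1.000 = 0.000
~~((B ⊗ A) → ~0) = 1 − 0.000 = 1.000
~~~((B ⊗ A) → ~0) = 1 − 1.000 = 0.000
~~~~((B ⊗ A) → ~0) = 1 − 0.000 = 1.000
B ⊗ C = max(0, 0.224 + 0.923 − 1) = max(0, 0.147) = 0.147
~~~~((B ⊗ A) → ~0) ⊗ (B ⊗ C) = max(0, 1.000 + 0.147 − 1) = max(0, 0.147) = 0.147

0.147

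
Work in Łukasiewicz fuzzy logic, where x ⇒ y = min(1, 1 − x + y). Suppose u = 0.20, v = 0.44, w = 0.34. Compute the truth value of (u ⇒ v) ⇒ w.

u ⇒ v = min(1, 1 − 0.20 + 0.44) = min(1, 1.24) = 1.00
(u ⇒ v) ⇒ w = min(1, 1 − 1.00 + 0.34) = min(1, 0.34) = 0.34

0.34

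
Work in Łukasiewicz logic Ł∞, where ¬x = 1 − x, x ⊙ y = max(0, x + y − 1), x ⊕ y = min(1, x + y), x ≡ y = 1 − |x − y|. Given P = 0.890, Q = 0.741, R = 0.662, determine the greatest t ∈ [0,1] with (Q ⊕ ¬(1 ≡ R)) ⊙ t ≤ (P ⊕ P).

1 ≡ R = 1 − |1.000 − 0.662| = 1 − 0.338 = 0.662
¬(1 ≡ R) = 1 − 0.662 = 0.338
Q ⊕ ¬(1 ≡ R) = min(1, 0.741 + 0.338) = min(1, 1.079) = 1.000
So the left factor is Q ⊕ ¬(1 ≡ R) = 1.000.
P ⊕ P = min(1, 0.890 + 0.890) = min(1, 1.780) = 1.000
So the right-hand bound is P ⊕ P = 1.000.
The residuum of the Łukasiewicz t-norm gives the supremum: min(1, 1 − 1.000 + 1.000).
1 − 1.000 + 1.000 = 1.000, so t = min(1, 1.000) = 1.000.
Check: 1.000 ⊙ 1.000 = max(0, 1.000) = 1.000 ≤ 1.000.

1.000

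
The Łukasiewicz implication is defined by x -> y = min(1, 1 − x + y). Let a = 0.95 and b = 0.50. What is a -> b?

0.55

a -> b = min(1, 1 − 0.95 + 0.50) = min(1, 0.55) = 0.55
For comparison, the Gödel implication (1 if x ≤ y else y) would give 0.50.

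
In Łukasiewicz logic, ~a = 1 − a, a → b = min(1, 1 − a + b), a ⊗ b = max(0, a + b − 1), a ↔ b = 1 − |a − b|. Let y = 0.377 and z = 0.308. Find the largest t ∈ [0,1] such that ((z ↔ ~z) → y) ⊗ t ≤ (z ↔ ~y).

~z = 1 − 0.308 = 0.692
z ↔ ~z = 1 − |0.308 − 0.692| = 1 − 0.384 = 0.616
(z ↔ ~z) → y = min(1, 1 − 0.616 + 0.377) = min(1, 0.761) = 0.761
So the left factor is (z ↔ ~z) → y = 0.761.
~y = 1 − 0.377 = 0.623
z ↔ ~y = 1 − |0.308 − 0.623| = 1 − 0.315 = 0.685
So the right-hand bound is z ↔ ~y = 0.685.
The residuum of the Łukasiewicz t-norm gives the supremum: min(1, 1 − 0.761 + 0.685).
1 − 0.761 + 0.685 = 0.924, so t = min(1, 0.924) = 0.924.
Check: 0.761 ⊗ 0.924 = max(0, 0.685) = 0.685 ≤ 0.685.

0.924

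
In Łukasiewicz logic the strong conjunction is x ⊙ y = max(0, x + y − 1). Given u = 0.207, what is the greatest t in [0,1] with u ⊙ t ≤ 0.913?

The residuum of the Łukasiewicz t-norm gives the supremum: min(1, 1 − 0.207 + 0.913).
1 − 0.207 + 0.913 = 1.706, so t = min(1, 1.706) = 1.000.
Check: 0.207 ⊙ 1.000 = max(0, 0.207) = 0.207 ≤ 0.913.

1.000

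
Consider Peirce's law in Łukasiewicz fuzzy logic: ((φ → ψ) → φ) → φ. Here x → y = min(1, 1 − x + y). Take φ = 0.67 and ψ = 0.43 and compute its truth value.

0.76

φ → ψ = min(1, 1 − 0.67 + 0.43) = min(1, 0.76) = 0.76
(φ → ψ) → φ = min(1, 1 − 0.76 + 0.67) = min(1, 0.91) = 0.91
((φ → ψ) → φ) → φ = min(1, 1 − 0.91 + 0.67) = min(1, 0.76) = 0.76
(The value 0.76 < 1 shows this instance is not satisfied; not a Ł∞-tautology in general.)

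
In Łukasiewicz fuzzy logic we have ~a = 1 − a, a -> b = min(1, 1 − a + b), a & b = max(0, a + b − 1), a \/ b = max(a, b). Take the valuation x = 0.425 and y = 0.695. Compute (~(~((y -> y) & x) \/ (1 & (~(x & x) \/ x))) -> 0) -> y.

y -> y = min(1, 1 − 0.695 + 0.695) = min(1, 1.000) = 1.000
(y -> y) & x = max(0, 1.000 + 0.425 − 1) = max(0, 0.425) = 0.425
~((y -> y) & x) = 1 − 0.425 = 0.575
x & x = max(0, 0.425 + 0.425 − 1) = max(0, -0.150) = 0.000
~(x & x) = 1 − 0.000 = 1.000
~(x & x) \/ x = max(1.000, 0.425) = 1.000
1 & (~(x & x) \/ x) = max(0, 1.000 + 1.000 − 1) = max(0, 1.000) = 1.000
~((y -> y) & x) \/ (1 & (~(x & x) \/ x)) = max(0.575, 1.000) = 1.000
~(~((y -> y) & x) \/ (1 & (~(x & x) \/ x))) = 1 − 1.000 = 0.000
~(~((y -> y) & x) \/ (1 & (~(x & x) \/ x))) -> 0 = min(1, 1 − 0.000 + 0.000) = min(1, 1.000) = 1.000
(~(~((y -> y) & x) \/ (1 & (~(x & x) \/ x))) -> 0) -> y = min(1, 1 − 1.000 + 0.695) = min(1, 0.695) = 0.695

0.695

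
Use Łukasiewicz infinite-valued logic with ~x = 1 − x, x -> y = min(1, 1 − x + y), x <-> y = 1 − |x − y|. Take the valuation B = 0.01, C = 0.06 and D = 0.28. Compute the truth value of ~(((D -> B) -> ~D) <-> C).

D -> B = min(1, 1 − 0.28 + 0.01) = min(1, 0.73) = 0.73
~D = 1 − 0.28 = 0.72
(D -> B) -> ~D = min(1, 1 − 0.73 + 0.72) = min(1, 0.99) = 0.99
((D -> B) -> ~D) <-> C = 1 − |0.99 − 0.06| = 1 − 0.93 = 0.07
~(((D -> B) -> ~D) <-> C) = 1 − 0.07 = 0.93

0.93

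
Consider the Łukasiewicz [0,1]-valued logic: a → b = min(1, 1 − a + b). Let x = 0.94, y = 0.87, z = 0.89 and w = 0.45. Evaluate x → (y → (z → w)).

0.75

z → w = min(1, 1 − 0.89 + 0.45) = min(1, 0.56) = 0.56
y → (z → w) = min(1, 1 − 0.87 + 0.56) = min(1, 0.69) = 0.69
x → (y → (z → w)) = min(1, 1 − 0.94 + 0.69) = min(1, 0.75) = 0.75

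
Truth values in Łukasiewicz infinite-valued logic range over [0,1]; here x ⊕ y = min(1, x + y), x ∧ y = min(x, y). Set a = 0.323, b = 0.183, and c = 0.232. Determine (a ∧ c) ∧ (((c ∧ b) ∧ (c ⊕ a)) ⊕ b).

0.232

a ∧ c = min(0.323, 0.232) = 0.232
c ∧ b = min(0.232, 0.183) = 0.183
c ⊕ a = min(1, 0.232 + 0.323) = min(1, 0.555) = 0.555
(c ∧ b) ∧ (c ⊕ a) = min(0.183, 0.555) = 0.183
((c ∧ b) ∧ (c ⊕ a)) ⊕ b = min(1, 0.183 + 0.183) = min(1, 0.366) = 0.366
(a ∧ c) ∧ (((c ∧ b) ∧ (c ⊕ a)) ⊕ b) = min(0.232, 0.366) = 0.232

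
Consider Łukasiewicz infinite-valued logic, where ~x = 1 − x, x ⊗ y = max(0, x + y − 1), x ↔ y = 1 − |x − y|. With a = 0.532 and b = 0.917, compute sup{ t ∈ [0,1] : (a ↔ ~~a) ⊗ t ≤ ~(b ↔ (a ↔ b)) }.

~a = 1 − 0.532 = 0.468
~~a = 1 − 0.468 = 0.532
a ↔ ~~a = 1 − |0.532 − 0.532| = 1 − 0.000 = 1.000
So the left factor is a ↔ ~~a = 1.000.
a ↔ b = 1 − |0.532 − 0.917| = 1 − 0.385 = 0.615
b ↔ (a ↔ b) = 1 − |0.917 − 0.615| = 1 − 0.302 = 0.698
~(b ↔ (a ↔ b)) = 1 − 0.698 = 0.302
So the right-hand bound is ~(b ↔ (a ↔ b)) = 0.302.
The residuum of the Łukasiewicz t-norm gives the supremum: min(1, 1 − 1.000 + 0.302).
1 − 1.000 + 0.302 = 0.302, so t = min(1, 0.302) = 0.302.
Check: 1.000 ⊗ 0.302 = max(0, 0.302) = 0.302 ≤ 0.302.

0.302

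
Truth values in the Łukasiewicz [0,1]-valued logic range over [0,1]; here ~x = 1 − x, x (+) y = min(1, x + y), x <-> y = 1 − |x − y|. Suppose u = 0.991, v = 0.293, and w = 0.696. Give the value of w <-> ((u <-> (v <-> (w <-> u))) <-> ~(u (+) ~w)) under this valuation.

w <-> u = 1 − |0.696 − 0.991| = 1 − 0.295 = 0.705
v <-> (w <-> u) = 1 − |0.293 − 0.705| = 1 − 0.412 = 0.588
u <-> (v <-> (w <-> u)) = 1 − |0.991 − 0.588| = 1 − 0.403 = 0.597
~w = 1 − 0.696 = 0.304
u (+) ~w = min(1, 0.991 + 0.304) = min(1, 1.295) = 1.000
~(u (+) ~w) = 1 − 1.000 = 0.000
(u <-> (v <-> (w <-> u))) <-> ~(u (+) ~w) = 1 − |0.597 − 0.000| = 1 − 0.597 = 0.403
w <-> ((u <-> (v <-> (w <-> u))) <-> ~(u (+) ~w)) = 1 − |0.696 − 0.403| = 1 − 0.293 = 0.707

0.707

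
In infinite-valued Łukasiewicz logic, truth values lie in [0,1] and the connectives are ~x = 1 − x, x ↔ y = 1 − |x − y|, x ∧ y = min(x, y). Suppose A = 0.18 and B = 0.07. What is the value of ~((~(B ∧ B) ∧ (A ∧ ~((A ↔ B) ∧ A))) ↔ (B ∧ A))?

B ∧ B = min(0.07, 0.07) = 0.07
~(B ∧ B) = 1 − 0.07 = 0.93
A ↔ B = 1 − |0.18 − 0.07| = 1 − 0.11 = 0.89
(A ↔ B) ∧ A = min(0.89, 0.18) = 0.18
~((A ↔ B) ∧ A) = 1 − 0.18 = 0.82
A ∧ ~((A ↔ B) ∧ A) = min(0.18, 0.82) = 0.18
~(B ∧ B) ∧ (A ∧ ~((A ↔ B) ∧ A)) = min(0.93, 0.18) = 0.18
B ∧ A = min(0.07, 0.18) = 0.07
(~(B ∧ B) ∧ (A ∧ ~((A ↔ B) ∧ A))) ↔ (B ∧ A) = 1 − |0.18 − 0.07| = 1 − 0.11 = 0.89
~((~(B ∧ B) ∧ (A ∧ ~((A ↔ B) ∧ A))) ↔ (B ∧ A)) = 1 − 0.89 = 0.11

0.11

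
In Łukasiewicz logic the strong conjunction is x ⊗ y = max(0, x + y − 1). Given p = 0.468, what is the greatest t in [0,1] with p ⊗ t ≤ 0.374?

The residuum of the Łukasiewicz t-norm gives the supremum: min(1, 1 − 0.468 + 0.374).
1 − 0.468 + 0.374 = 0.906, so t = min(1, 0.906) = 0.906.
Check: 0.468 ⊗ 0.906 = max(0, 0.374) = 0.374 ≤ 0.374.

0.906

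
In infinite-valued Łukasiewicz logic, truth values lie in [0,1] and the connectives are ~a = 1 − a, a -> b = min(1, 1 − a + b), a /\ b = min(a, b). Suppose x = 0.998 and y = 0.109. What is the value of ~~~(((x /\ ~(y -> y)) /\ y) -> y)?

y -> y = min(1, 1 − 0.109 + 0.109) = min(1, 1.000) = 1.000
~(y -> y) = 1 − 1.000 = 0.000
x /\ ~(y -> y) = min(0.998, 0.000) = 0.000
(x /\ ~(y -> y)) /\ y = min(0.000, 0.109) = 0.000
((x /\ ~(y -> y)) /\ y) -> y = min(1, 1 − 0.000 + 0.109) = min(1, 1.109) = 1.000
~(((x /\ ~(y -> y)) /\ y) -> y) = 1 − 1.000 = 0.000
~~(((x /\ ~(y -> y)) /\ y) -> y) = 1 − 0.000 = 1.000
~~~(((x /\ ~(y -> y)) /\ y) -> y) = 1 − 1.000 = 0.000

0.000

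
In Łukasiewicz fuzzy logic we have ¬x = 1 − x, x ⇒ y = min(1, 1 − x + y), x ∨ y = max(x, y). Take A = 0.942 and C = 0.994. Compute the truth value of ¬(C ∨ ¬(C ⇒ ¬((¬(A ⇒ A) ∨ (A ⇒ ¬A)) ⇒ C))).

0.006

A ⇒ A = min(1, 1 − 0.942 + 0.942) = min(1, 1.000) = 1.000
¬(A ⇒ A) = 1 − 1.000 = 0.000
¬A = 1 − 0.942 = 0.058
A ⇒ ¬A = min(1, 1 − 0.942 + 0.058) = min(1, 0.116) = 0.116
¬(A ⇒ A) ∨ (A ⇒ ¬A) = max(0.000, 0.116) = 0.116
(¬(A ⇒ A) ∨ (A ⇒ ¬A)) ⇒ C = min(1, 1 − 0.116 + 0.994) = min(1, 1.878) = 1.000
¬((¬(A ⇒ A) ∨ (A ⇒ ¬A)) ⇒ C) = 1 − 1.000 = 0.000
C ⇒ ¬((¬(A ⇒ A) ∨ (A ⇒ ¬A)) ⇒ C) = min(1, 1 − 0.994 + 0.000) = min(1, 0.006) = 0.006
¬(C ⇒ ¬((¬(A ⇒ A) ∨ (A ⇒ ¬A)) ⇒ C)) = 1 − 0.006 = 0.994
C ∨ ¬(C ⇒ ¬((¬(A ⇒ A) ∨ (A ⇒ ¬A)) ⇒ C)) = max(0.994, 0.994) = 0.994
¬(C ∨ ¬(C ⇒ ¬((¬(A ⇒ A) ∨ (A ⇒ ¬A)) ⇒ C))) = 1 − 0.994 = 0.006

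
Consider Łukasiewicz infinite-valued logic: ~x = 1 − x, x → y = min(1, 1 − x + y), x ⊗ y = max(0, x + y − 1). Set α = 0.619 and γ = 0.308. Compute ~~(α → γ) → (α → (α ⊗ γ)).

α → γ = min(1, 1 − 0.619 + 0.308) = min(1, 0.689) = 0.689
~(α → γ) = 1 − 0.689 = 0.311
~~(α → γ) = 1 − 0.311 = 0.689
α ⊗ γ = max(0, 0.619 + 0.308 − 1) = max(0, -0.073) = 0.000
α → (α ⊗ γ) = min(1, 1 − 0.619 + 0.000) = min(1, 0.381) = 0.381
~~(α → γ) → (α → (α ⊗ γ)) = min(1, 1 − 0.689 + 0.381) = min(1, 0.692) = 0.692

0.692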